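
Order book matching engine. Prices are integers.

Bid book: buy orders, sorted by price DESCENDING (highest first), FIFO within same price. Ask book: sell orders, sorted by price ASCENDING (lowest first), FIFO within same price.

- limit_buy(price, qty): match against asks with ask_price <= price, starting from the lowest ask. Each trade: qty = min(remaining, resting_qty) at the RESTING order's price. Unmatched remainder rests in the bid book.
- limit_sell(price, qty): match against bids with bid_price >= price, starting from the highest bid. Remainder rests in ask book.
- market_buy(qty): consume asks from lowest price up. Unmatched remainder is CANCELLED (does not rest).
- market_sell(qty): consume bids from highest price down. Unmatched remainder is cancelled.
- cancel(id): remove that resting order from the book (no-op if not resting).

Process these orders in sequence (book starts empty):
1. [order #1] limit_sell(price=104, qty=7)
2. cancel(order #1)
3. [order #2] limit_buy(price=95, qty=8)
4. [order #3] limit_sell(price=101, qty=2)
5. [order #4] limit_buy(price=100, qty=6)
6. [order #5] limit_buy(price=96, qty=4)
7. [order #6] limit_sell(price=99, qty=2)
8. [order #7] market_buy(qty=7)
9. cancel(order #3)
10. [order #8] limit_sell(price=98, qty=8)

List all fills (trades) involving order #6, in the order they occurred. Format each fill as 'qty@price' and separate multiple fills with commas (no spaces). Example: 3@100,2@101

After op 1 [order #1] limit_sell(price=104, qty=7): fills=none; bids=[-] asks=[#1:7@104]
After op 2 cancel(order #1): fills=none; bids=[-] asks=[-]
After op 3 [order #2] limit_buy(price=95, qty=8): fills=none; bids=[#2:8@95] asks=[-]
After op 4 [order #3] limit_sell(price=101, qty=2): fills=none; bids=[#2:8@95] asks=[#3:2@101]
After op 5 [order #4] limit_buy(price=100, qty=6): fills=none; bids=[#4:6@100 #2:8@95] asks=[#3:2@101]
After op 6 [order #5] limit_buy(price=96, qty=4): fills=none; bids=[#4:6@100 #5:4@96 #2:8@95] asks=[#3:2@101]
After op 7 [order #6] limit_sell(price=99, qty=2): fills=#4x#6:2@100; bids=[#4:4@100 #5:4@96 #2:8@95] asks=[#3:2@101]
After op 8 [order #7] market_buy(qty=7): fills=#7x#3:2@101; bids=[#4:4@100 #5:4@96 #2:8@95] asks=[-]
After op 9 cancel(order #3): fills=none; bids=[#4:4@100 #5:4@96 #2:8@95] asks=[-]
After op 10 [order #8] limit_sell(price=98, qty=8): fills=#4x#8:4@100; bids=[#5:4@96 #2:8@95] asks=[#8:4@98]

Answer: 2@100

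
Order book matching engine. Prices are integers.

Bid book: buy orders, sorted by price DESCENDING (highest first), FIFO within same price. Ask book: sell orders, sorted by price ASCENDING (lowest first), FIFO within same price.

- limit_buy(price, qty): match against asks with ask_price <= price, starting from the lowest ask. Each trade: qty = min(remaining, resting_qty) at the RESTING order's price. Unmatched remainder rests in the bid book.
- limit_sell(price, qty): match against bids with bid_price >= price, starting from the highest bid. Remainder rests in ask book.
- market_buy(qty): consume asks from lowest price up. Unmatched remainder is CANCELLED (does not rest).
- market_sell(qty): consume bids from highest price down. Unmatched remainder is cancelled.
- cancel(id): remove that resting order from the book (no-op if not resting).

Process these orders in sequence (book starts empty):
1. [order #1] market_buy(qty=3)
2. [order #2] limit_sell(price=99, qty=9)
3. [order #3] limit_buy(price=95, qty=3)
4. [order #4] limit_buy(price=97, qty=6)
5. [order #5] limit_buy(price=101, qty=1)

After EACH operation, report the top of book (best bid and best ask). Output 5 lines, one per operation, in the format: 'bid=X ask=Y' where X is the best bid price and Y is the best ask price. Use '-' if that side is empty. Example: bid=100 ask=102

After op 1 [order #1] market_buy(qty=3): fills=none; bids=[-] asks=[-]
After op 2 [order #2] limit_sell(price=99, qty=9): fills=none; bids=[-] asks=[#2:9@99]
After op 3 [order #3] limit_buy(price=95, qty=3): fills=none; bids=[#3:3@95] asks=[#2:9@99]
After op 4 [order #4] limit_buy(price=97, qty=6): fills=none; bids=[#4:6@97 #3:3@95] asks=[#2:9@99]
After op 5 [order #5] limit_buy(price=101, qty=1): fills=#5x#2:1@99; bids=[#4:6@97 #3:3@95] asks=[#2:8@99]

Answer: bid=- ask=-
bid=- ask=99
bid=95 ask=99
bid=97 ask=99
bid=97 ask=99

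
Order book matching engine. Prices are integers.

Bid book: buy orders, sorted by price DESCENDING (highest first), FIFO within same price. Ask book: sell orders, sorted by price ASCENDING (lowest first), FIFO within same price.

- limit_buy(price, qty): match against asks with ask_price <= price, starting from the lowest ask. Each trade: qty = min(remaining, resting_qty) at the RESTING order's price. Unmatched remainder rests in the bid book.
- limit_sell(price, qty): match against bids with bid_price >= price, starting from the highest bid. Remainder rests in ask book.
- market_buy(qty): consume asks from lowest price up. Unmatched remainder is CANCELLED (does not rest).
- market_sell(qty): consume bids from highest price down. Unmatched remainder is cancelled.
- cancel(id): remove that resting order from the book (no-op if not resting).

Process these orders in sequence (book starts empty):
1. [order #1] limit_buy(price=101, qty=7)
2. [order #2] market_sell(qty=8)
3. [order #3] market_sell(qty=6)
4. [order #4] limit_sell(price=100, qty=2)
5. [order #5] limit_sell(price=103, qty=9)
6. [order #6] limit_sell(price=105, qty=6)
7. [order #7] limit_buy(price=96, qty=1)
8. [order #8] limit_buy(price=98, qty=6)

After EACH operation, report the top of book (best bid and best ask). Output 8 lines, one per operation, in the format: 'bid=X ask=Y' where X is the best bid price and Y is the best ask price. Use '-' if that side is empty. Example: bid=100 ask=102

Answer: bid=101 ask=-
bid=- ask=-
bid=- ask=-
bid=- ask=100
bid=- ask=100
bid=- ask=100
bid=96 ask=100
bid=98 ask=100

Derivation:
After op 1 [order #1] limit_buy(price=101, qty=7): fills=none; bids=[#1:7@101] asks=[-]
After op 2 [order #2] market_sell(qty=8): fills=#1x#2:7@101; bids=[-] asks=[-]
After op 3 [order #3] market_sell(qty=6): fills=none; bids=[-] asks=[-]
After op 4 [order #4] limit_sell(price=100, qty=2): fills=none; bids=[-] asks=[#4:2@100]
After op 5 [order #5] limit_sell(price=103, qty=9): fills=none; bids=[-] asks=[#4:2@100 #5:9@103]
After op 6 [order #6] limit_sell(price=105, qty=6): fills=none; bids=[-] asks=[#4:2@100 #5:9@103 #6:6@105]
After op 7 [order #7] limit_buy(price=96, qty=1): fills=none; bids=[#7:1@96] asks=[#4:2@100 #5:9@103 #6:6@105]
After op 8 [order #8] limit_buy(price=98, qty=6): fills=none; bids=[#8:6@98 #7:1@96] asks=[#4:2@100 #5:9@103 #6:6@105]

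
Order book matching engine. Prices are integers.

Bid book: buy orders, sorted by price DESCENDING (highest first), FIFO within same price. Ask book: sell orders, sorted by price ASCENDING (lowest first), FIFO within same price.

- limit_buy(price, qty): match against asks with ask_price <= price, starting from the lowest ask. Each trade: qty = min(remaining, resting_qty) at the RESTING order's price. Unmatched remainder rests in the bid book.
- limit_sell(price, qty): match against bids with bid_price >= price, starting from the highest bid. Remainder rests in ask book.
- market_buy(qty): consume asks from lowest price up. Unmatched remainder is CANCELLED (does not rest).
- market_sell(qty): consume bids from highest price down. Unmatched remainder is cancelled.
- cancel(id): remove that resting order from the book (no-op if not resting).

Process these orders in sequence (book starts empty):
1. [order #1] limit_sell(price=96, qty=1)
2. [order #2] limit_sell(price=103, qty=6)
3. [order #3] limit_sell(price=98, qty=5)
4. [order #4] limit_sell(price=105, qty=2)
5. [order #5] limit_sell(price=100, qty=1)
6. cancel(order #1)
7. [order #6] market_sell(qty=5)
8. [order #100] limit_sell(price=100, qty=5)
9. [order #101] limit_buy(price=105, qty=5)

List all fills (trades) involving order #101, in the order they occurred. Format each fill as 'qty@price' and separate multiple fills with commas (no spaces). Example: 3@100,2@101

Answer: 5@98

Derivation:
After op 1 [order #1] limit_sell(price=96, qty=1): fills=none; bids=[-] asks=[#1:1@96]
After op 2 [order #2] limit_sell(price=103, qty=6): fills=none; bids=[-] asks=[#1:1@96 #2:6@103]
After op 3 [order #3] limit_sell(price=98, qty=5): fills=none; bids=[-] asks=[#1:1@96 #3:5@98 #2:6@103]
After op 4 [order #4] limit_sell(price=105, qty=2): fills=none; bids=[-] asks=[#1:1@96 #3:5@98 #2:6@103 #4:2@105]
After op 5 [order #5] limit_sell(price=100, qty=1): fills=none; bids=[-] asks=[#1:1@96 #3:5@98 #5:1@100 #2:6@103 #4:2@105]
After op 6 cancel(order #1): fills=none; bids=[-] asks=[#3:5@98 #5:1@100 #2:6@103 #4:2@105]
After op 7 [order #6] market_sell(qty=5): fills=none; bids=[-] asks=[#3:5@98 #5:1@100 #2:6@103 #4:2@105]
After op 8 [order #100] limit_sell(price=100, qty=5): fills=none; bids=[-] asks=[#3:5@98 #5:1@100 #100:5@100 #2:6@103 #4:2@105]
After op 9 [order #101] limit_buy(price=105, qty=5): fills=#101x#3:5@98; bids=[-] asks=[#5:1@100 #100:5@100 #2:6@103 #4:2@105]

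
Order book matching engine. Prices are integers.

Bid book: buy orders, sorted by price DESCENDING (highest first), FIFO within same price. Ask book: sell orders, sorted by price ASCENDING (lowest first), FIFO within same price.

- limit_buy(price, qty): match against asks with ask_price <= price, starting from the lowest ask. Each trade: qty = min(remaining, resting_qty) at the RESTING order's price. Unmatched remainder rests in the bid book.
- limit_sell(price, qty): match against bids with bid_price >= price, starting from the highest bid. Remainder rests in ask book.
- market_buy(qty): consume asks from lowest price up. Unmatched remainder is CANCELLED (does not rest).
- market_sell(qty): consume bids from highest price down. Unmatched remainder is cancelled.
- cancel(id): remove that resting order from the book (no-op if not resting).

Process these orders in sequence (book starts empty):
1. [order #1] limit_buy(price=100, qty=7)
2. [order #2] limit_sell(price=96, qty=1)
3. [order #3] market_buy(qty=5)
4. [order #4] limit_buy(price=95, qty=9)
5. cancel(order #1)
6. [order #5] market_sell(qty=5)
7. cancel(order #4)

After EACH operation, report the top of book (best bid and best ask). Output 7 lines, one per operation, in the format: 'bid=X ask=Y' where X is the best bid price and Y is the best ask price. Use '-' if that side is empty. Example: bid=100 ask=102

Answer: bid=100 ask=-
bid=100 ask=-
bid=100 ask=-
bid=100 ask=-
bid=95 ask=-
bid=95 ask=-
bid=- ask=-

Derivation:
After op 1 [order #1] limit_buy(price=100, qty=7): fills=none; bids=[#1:7@100] asks=[-]
After op 2 [order #2] limit_sell(price=96, qty=1): fills=#1x#2:1@100; bids=[#1:6@100] asks=[-]
After op 3 [order #3] market_buy(qty=5): fills=none; bids=[#1:6@100] asks=[-]
After op 4 [order #4] limit_buy(price=95, qty=9): fills=none; bids=[#1:6@100 #4:9@95] asks=[-]
After op 5 cancel(order #1): fills=none; bids=[#4:9@95] asks=[-]
After op 6 [order #5] market_sell(qty=5): fills=#4x#5:5@95; bids=[#4:4@95] asks=[-]
After op 7 cancel(order #4): fills=none; bids=[-] asks=[-]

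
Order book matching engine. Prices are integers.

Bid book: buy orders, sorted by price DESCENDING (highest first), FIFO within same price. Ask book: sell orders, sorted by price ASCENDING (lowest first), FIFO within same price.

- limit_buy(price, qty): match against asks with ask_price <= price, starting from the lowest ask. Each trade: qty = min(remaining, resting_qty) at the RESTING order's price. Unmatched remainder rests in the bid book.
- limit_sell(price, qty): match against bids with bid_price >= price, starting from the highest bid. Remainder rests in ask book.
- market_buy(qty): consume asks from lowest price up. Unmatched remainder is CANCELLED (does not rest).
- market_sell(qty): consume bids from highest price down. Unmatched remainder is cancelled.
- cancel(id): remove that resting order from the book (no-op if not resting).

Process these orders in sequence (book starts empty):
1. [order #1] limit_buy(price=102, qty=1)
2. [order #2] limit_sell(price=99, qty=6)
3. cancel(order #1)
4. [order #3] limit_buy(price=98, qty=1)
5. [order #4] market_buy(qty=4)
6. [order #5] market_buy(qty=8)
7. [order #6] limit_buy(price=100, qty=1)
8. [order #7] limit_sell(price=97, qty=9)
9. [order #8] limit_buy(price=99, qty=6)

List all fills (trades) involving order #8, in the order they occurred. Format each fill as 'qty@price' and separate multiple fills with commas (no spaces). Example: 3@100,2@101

Answer: 6@97

Derivation:
After op 1 [order #1] limit_buy(price=102, qty=1): fills=none; bids=[#1:1@102] asks=[-]
After op 2 [order #2] limit_sell(price=99, qty=6): fills=#1x#2:1@102; bids=[-] asks=[#2:5@99]
After op 3 cancel(order #1): fills=none; bids=[-] asks=[#2:5@99]
After op 4 [order #3] limit_buy(price=98, qty=1): fills=none; bids=[#3:1@98] asks=[#2:5@99]
After op 5 [order #4] market_buy(qty=4): fills=#4x#2:4@99; bids=[#3:1@98] asks=[#2:1@99]
After op 6 [order #5] market_buy(qty=8): fills=#5x#2:1@99; bids=[#3:1@98] asks=[-]
After op 7 [order #6] limit_buy(price=100, qty=1): fills=none; bids=[#6:1@100 #3:1@98] asks=[-]
After op 8 [order #7] limit_sell(price=97, qty=9): fills=#6x#7:1@100 #3x#7:1@98; bids=[-] asks=[#7:7@97]
After op 9 [order #8] limit_buy(price=99, qty=6): fills=#8x#7:6@97; bids=[-] asks=[#7:1@97]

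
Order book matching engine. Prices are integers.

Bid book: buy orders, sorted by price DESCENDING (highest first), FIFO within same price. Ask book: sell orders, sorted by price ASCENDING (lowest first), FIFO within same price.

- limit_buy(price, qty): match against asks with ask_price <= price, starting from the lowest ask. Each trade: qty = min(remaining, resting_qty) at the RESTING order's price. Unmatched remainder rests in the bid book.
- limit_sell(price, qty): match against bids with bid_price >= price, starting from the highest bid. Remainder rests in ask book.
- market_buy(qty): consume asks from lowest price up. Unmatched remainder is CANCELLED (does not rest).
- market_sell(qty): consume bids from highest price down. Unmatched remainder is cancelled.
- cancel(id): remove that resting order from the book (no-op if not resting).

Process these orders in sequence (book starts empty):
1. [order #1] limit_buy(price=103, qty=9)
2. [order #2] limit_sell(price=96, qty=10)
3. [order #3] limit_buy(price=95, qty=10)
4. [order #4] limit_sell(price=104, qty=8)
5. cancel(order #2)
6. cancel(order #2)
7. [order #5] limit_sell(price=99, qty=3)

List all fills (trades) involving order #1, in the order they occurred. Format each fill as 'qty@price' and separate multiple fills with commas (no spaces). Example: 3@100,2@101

Answer: 9@103

Derivation:
After op 1 [order #1] limit_buy(price=103, qty=9): fills=none; bids=[#1:9@103] asks=[-]
After op 2 [order #2] limit_sell(price=96, qty=10): fills=#1x#2:9@103; bids=[-] asks=[#2:1@96]
After op 3 [order #3] limit_buy(price=95, qty=10): fills=none; bids=[#3:10@95] asks=[#2:1@96]
After op 4 [order #4] limit_sell(price=104, qty=8): fills=none; bids=[#3:10@95] asks=[#2:1@96 #4:8@104]
After op 5 cancel(order #2): fills=none; bids=[#3:10@95] asks=[#4:8@104]
After op 6 cancel(order #2): fills=none; bids=[#3:10@95] asks=[#4:8@104]
After op 7 [order #5] limit_sell(price=99, qty=3): fills=none; bids=[#3:10@95] asks=[#5:3@99 #4:8@104]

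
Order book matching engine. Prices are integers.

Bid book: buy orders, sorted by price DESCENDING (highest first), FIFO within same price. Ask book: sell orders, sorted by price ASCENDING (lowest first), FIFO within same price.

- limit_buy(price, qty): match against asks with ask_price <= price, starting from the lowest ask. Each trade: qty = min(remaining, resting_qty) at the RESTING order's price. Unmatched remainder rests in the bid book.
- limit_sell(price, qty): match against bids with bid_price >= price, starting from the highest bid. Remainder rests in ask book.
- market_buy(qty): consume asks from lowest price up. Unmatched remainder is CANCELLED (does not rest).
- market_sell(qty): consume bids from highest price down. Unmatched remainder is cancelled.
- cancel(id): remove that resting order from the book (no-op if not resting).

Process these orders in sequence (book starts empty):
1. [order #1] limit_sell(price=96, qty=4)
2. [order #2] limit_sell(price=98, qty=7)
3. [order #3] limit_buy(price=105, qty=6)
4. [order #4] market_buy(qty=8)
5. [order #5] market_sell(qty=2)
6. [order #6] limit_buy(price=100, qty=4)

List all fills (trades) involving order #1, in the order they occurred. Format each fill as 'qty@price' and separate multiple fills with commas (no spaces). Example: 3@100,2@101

Answer: 4@96

Derivation:
After op 1 [order #1] limit_sell(price=96, qty=4): fills=none; bids=[-] asks=[#1:4@96]
After op 2 [order #2] limit_sell(price=98, qty=7): fills=none; bids=[-] asks=[#1:4@96 #2:7@98]
After op 3 [order #3] limit_buy(price=105, qty=6): fills=#3x#1:4@96 #3x#2:2@98; bids=[-] asks=[#2:5@98]
After op 4 [order #4] market_buy(qty=8): fills=#4x#2:5@98; bids=[-] asks=[-]
After op 5 [order #5] market_sell(qty=2): fills=none; bids=[-] asks=[-]
After op 6 [order #6] limit_buy(price=100, qty=4): fills=none; bids=[#6:4@100] asks=[-]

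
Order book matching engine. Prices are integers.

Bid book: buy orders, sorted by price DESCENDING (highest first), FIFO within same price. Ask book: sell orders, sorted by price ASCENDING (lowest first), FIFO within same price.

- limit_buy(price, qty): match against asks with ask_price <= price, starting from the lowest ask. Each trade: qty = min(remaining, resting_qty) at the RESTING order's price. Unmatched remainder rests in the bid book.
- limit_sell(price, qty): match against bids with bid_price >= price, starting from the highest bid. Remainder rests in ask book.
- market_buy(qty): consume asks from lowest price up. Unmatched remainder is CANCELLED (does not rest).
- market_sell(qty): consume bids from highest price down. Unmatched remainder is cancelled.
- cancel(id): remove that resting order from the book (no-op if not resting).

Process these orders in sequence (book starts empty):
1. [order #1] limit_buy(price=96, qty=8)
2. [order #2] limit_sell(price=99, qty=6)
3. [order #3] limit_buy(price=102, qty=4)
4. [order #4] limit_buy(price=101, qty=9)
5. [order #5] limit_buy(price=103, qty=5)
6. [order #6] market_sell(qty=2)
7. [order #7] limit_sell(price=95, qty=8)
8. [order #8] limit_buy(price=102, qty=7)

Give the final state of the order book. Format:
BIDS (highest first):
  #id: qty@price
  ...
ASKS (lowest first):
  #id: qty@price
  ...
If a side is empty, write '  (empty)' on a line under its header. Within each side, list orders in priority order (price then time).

Answer: BIDS (highest first):
  #8: 7@102
  #4: 2@101
  #1: 8@96
ASKS (lowest first):
  (empty)

Derivation:
After op 1 [order #1] limit_buy(price=96, qty=8): fills=none; bids=[#1:8@96] asks=[-]
After op 2 [order #2] limit_sell(price=99, qty=6): fills=none; bids=[#1:8@96] asks=[#2:6@99]
After op 3 [order #3] limit_buy(price=102, qty=4): fills=#3x#2:4@99; bids=[#1:8@96] asks=[#2:2@99]
After op 4 [order #4] limit_buy(price=101, qty=9): fills=#4x#2:2@99; bids=[#4:7@101 #1:8@96] asks=[-]
After op 5 [order #5] limit_buy(price=103, qty=5): fills=none; bids=[#5:5@103 #4:7@101 #1:8@96] asks=[-]
After op 6 [order #6] market_sell(qty=2): fills=#5x#6:2@103; bids=[#5:3@103 #4:7@101 #1:8@96] asks=[-]
After op 7 [order #7] limit_sell(price=95, qty=8): fills=#5x#7:3@103 #4x#7:5@101; bids=[#4:2@101 #1:8@96] asks=[-]
After op 8 [order #8] limit_buy(price=102, qty=7): fills=none; bids=[#8:7@102 #4:2@101 #1:8@96] asks=[-]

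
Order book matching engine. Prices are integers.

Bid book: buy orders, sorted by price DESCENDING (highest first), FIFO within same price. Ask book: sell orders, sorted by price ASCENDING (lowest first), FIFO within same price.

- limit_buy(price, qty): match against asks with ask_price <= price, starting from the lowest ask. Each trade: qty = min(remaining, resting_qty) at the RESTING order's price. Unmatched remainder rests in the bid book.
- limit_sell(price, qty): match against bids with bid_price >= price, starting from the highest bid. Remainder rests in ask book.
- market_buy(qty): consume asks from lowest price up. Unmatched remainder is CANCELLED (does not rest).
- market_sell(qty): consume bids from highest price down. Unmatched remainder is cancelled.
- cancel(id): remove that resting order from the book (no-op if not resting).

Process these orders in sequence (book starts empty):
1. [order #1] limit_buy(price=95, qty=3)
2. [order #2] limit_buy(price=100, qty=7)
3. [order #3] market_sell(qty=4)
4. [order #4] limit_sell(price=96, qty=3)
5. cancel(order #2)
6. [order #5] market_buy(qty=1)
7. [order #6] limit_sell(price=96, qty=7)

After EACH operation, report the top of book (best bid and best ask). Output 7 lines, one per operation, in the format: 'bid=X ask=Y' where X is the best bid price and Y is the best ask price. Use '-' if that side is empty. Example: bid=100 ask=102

After op 1 [order #1] limit_buy(price=95, qty=3): fills=none; bids=[#1:3@95] asks=[-]
After op 2 [order #2] limit_buy(price=100, qty=7): fills=none; bids=[#2:7@100 #1:3@95] asks=[-]
After op 3 [order #3] market_sell(qty=4): fills=#2x#3:4@100; bids=[#2:3@100 #1:3@95] asks=[-]
After op 4 [order #4] limit_sell(price=96, qty=3): fills=#2x#4:3@100; bids=[#1:3@95] asks=[-]
After op 5 cancel(order #2): fills=none; bids=[#1:3@95] asks=[-]
After op 6 [order #5] market_buy(qty=1): fills=none; bids=[#1:3@95] asks=[-]
After op 7 [order #6] limit_sell(price=96, qty=7): fills=none; bids=[#1:3@95] asks=[#6:7@96]

Answer: bid=95 ask=-
bid=100 ask=-
bid=100 ask=-
bid=95 ask=-
bid=95 ask=-
bid=95 ask=-
bid=95 ask=96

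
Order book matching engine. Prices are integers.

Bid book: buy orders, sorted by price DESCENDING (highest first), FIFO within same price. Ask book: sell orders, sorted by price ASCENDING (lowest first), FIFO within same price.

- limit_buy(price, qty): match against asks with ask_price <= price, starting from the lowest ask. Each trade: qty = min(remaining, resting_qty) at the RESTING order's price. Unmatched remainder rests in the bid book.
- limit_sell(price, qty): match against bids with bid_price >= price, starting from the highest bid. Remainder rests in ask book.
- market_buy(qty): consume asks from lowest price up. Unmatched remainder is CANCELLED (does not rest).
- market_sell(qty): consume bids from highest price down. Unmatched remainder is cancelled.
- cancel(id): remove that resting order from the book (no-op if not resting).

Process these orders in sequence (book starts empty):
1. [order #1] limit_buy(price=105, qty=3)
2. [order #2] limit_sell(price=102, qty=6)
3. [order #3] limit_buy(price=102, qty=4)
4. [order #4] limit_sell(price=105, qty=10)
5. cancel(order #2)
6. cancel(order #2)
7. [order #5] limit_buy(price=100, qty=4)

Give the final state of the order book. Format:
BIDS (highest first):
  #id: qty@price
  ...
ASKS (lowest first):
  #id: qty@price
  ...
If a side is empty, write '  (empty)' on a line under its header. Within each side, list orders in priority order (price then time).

Answer: BIDS (highest first):
  #3: 1@102
  #5: 4@100
ASKS (lowest first):
  #4: 10@105

Derivation:
After op 1 [order #1] limit_buy(price=105, qty=3): fills=none; bids=[#1:3@105] asks=[-]
After op 2 [order #2] limit_sell(price=102, qty=6): fills=#1x#2:3@105; bids=[-] asks=[#2:3@102]
After op 3 [order #3] limit_buy(price=102, qty=4): fills=#3x#2:3@102; bids=[#3:1@102] asks=[-]
After op 4 [order #4] limit_sell(price=105, qty=10): fills=none; bids=[#3:1@102] asks=[#4:10@105]
After op 5 cancel(order #2): fills=none; bids=[#3:1@102] asks=[#4:10@105]
After op 6 cancel(order #2): fills=none; bids=[#3:1@102] asks=[#4:10@105]
After op 7 [order #5] limit_buy(price=100, qty=4): fills=none; bids=[#3:1@102 #5:4@100] asks=[#4:10@105]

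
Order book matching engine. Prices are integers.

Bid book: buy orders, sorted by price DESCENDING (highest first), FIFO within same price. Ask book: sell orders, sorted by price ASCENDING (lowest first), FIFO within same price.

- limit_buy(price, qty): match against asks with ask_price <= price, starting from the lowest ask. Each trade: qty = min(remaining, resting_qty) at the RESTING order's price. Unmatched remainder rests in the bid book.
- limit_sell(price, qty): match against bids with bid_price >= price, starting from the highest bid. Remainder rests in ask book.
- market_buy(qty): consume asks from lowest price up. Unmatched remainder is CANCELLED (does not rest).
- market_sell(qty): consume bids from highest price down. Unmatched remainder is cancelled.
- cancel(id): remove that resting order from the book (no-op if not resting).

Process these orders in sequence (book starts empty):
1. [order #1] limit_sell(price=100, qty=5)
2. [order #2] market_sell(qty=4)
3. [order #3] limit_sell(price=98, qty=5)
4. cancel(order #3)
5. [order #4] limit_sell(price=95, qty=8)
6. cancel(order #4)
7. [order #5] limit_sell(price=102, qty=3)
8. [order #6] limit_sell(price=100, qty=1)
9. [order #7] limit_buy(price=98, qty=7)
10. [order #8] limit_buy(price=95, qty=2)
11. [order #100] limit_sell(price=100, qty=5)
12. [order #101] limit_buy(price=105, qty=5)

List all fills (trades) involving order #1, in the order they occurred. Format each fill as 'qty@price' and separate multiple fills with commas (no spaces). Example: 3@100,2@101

After op 1 [order #1] limit_sell(price=100, qty=5): fills=none; bids=[-] asks=[#1:5@100]
After op 2 [order #2] market_sell(qty=4): fills=none; bids=[-] asks=[#1:5@100]
After op 3 [order #3] limit_sell(price=98, qty=5): fills=none; bids=[-] asks=[#3:5@98 #1:5@100]
After op 4 cancel(order #3): fills=none; bids=[-] asks=[#1:5@100]
After op 5 [order #4] limit_sell(price=95, qty=8): fills=none; bids=[-] asks=[#4:8@95 #1:5@100]
After op 6 cancel(order #4): fills=none; bids=[-] asks=[#1:5@100]
After op 7 [order #5] limit_sell(price=102, qty=3): fills=none; bids=[-] asks=[#1:5@100 #5:3@102]
After op 8 [order #6] limit_sell(price=100, qty=1): fills=none; bids=[-] asks=[#1:5@100 #6:1@100 #5:3@102]
After op 9 [order #7] limit_buy(price=98, qty=7): fills=none; bids=[#7:7@98] asks=[#1:5@100 #6:1@100 #5:3@102]
After op 10 [order #8] limit_buy(price=95, qty=2): fills=none; bids=[#7:7@98 #8:2@95] asks=[#1:5@100 #6:1@100 #5:3@102]
After op 11 [order #100] limit_sell(price=100, qty=5): fills=none; bids=[#7:7@98 #8:2@95] asks=[#1:5@100 #6:1@100 #100:5@100 #5:3@102]
After op 12 [order #101] limit_buy(price=105, qty=5): fills=#101x#1:5@100; bids=[#7:7@98 #8:2@95] asks=[#6:1@100 #100:5@100 #5:3@102]

Answer: 5@100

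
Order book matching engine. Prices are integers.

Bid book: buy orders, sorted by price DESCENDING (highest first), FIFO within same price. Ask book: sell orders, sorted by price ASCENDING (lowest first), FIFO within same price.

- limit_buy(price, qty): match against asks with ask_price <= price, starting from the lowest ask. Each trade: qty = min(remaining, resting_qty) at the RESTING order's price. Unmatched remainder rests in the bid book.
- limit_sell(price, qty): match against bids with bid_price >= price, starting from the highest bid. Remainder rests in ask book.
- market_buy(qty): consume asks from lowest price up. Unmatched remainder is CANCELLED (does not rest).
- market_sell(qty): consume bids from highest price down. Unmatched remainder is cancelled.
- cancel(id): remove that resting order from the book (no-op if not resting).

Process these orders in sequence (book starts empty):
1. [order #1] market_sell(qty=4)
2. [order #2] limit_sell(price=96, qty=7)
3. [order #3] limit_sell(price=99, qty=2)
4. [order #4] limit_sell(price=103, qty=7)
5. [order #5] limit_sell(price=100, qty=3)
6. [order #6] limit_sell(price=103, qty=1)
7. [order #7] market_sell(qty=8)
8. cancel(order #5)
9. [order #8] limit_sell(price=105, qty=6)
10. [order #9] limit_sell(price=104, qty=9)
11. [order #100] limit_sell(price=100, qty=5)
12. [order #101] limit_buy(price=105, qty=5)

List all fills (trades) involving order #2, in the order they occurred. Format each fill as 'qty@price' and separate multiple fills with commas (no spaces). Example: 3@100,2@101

Answer: 5@96

Derivation:
After op 1 [order #1] market_sell(qty=4): fills=none; bids=[-] asks=[-]
After op 2 [order #2] limit_sell(price=96, qty=7): fills=none; bids=[-] asks=[#2:7@96]
After op 3 [order #3] limit_sell(price=99, qty=2): fills=none; bids=[-] asks=[#2:7@96 #3:2@99]
After op 4 [order #4] limit_sell(price=103, qty=7): fills=none; bids=[-] asks=[#2:7@96 #3:2@99 #4:7@103]
After op 5 [order #5] limit_sell(price=100, qty=3): fills=none; bids=[-] asks=[#2:7@96 #3:2@99 #5:3@100 #4:7@103]
After op 6 [order #6] limit_sell(price=103, qty=1): fills=none; bids=[-] asks=[#2:7@96 #3:2@99 #5:3@100 #4:7@103 #6:1@103]
After op 7 [order #7] market_sell(qty=8): fills=none; bids=[-] asks=[#2:7@96 #3:2@99 #5:3@100 #4:7@103 #6:1@103]
After op 8 cancel(order #5): fills=none; bids=[-] asks=[#2:7@96 #3:2@99 #4:7@103 #6:1@103]
After op 9 [order #8] limit_sell(price=105, qty=6): fills=none; bids=[-] asks=[#2:7@96 #3:2@99 #4:7@103 #6:1@103 #8:6@105]
After op 10 [order #9] limit_sell(price=104, qty=9): fills=none; bids=[-] asks=[#2:7@96 #3:2@99 #4:7@103 #6:1@103 #9:9@104 #8:6@105]
After op 11 [order #100] limit_sell(price=100, qty=5): fills=none; bids=[-] asks=[#2:7@96 #3:2@99 #100:5@100 #4:7@103 #6:1@103 #9:9@104 #8:6@105]
After op 12 [order #101] limit_buy(price=105, qty=5): fills=#101x#2:5@96; bids=[-] asks=[#2:2@96 #3:2@99 #100:5@100 #4:7@103 #6:1@103 #9:9@104 #8:6@105]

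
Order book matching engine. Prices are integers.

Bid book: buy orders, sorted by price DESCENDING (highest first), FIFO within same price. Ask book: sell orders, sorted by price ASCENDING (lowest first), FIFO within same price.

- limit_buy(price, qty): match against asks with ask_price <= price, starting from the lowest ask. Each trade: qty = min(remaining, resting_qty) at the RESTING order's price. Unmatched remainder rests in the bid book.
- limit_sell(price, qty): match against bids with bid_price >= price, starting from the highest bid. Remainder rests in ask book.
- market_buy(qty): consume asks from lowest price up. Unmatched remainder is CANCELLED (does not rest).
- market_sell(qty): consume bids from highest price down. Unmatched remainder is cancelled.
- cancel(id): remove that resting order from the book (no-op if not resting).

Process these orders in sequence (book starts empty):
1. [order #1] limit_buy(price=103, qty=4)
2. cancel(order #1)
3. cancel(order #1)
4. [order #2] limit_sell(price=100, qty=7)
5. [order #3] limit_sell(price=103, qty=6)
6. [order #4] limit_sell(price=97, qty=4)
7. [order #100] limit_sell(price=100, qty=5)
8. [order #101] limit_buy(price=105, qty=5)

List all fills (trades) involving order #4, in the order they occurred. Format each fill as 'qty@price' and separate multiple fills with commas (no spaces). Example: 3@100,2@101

After op 1 [order #1] limit_buy(price=103, qty=4): fills=none; bids=[#1:4@103] asks=[-]
After op 2 cancel(order #1): fills=none; bids=[-] asks=[-]
After op 3 cancel(order #1): fills=none; bids=[-] asks=[-]
After op 4 [order #2] limit_sell(price=100, qty=7): fills=none; bids=[-] asks=[#2:7@100]
After op 5 [order #3] limit_sell(price=103, qty=6): fills=none; bids=[-] asks=[#2:7@100 #3:6@103]
After op 6 [order #4] limit_sell(price=97, qty=4): fills=none; bids=[-] asks=[#4:4@97 #2:7@100 #3:6@103]
After op 7 [order #100] limit_sell(price=100, qty=5): fills=none; bids=[-] asks=[#4:4@97 #2:7@100 #100:5@100 #3:6@103]
After op 8 [order #101] limit_buy(price=105, qty=5): fills=#101x#4:4@97 #101x#2:1@100; bids=[-] asks=[#2:6@100 #100:5@100 #3:6@103]

Answer: 4@97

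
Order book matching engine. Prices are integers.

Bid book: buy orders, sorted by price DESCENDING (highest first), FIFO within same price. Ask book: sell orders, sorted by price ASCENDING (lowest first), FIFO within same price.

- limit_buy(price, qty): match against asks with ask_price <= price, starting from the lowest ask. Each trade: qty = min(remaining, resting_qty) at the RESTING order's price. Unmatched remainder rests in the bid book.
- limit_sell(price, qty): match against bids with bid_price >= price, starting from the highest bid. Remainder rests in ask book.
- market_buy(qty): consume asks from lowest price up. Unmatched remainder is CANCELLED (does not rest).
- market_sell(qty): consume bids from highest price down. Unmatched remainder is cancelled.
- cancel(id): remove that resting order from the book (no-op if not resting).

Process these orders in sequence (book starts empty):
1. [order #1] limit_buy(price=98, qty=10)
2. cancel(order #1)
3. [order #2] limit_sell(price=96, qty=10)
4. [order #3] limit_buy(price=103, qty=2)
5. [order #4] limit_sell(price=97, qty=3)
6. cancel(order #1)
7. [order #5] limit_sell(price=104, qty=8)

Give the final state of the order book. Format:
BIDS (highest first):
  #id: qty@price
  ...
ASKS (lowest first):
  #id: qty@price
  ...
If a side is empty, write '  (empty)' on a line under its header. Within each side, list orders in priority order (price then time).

After op 1 [order #1] limit_buy(price=98, qty=10): fills=none; bids=[#1:10@98] asks=[-]
After op 2 cancel(order #1): fills=none; bids=[-] asks=[-]
After op 3 [order #2] limit_sell(price=96, qty=10): fills=none; bids=[-] asks=[#2:10@96]
After op 4 [order #3] limit_buy(price=103, qty=2): fills=#3x#2:2@96; bids=[-] asks=[#2:8@96]
After op 5 [order #4] limit_sell(price=97, qty=3): fills=none; bids=[-] asks=[#2:8@96 #4:3@97]
After op 6 cancel(order #1): fills=none; bids=[-] asks=[#2:8@96 #4:3@97]
After op 7 [order #5] limit_sell(price=104, qty=8): fills=none; bids=[-] asks=[#2:8@96 #4:3@97 #5:8@104]

Answer: BIDS (highest first):
  (empty)
ASKS (lowest first):
  #2: 8@96
  #4: 3@97
  #5: 8@104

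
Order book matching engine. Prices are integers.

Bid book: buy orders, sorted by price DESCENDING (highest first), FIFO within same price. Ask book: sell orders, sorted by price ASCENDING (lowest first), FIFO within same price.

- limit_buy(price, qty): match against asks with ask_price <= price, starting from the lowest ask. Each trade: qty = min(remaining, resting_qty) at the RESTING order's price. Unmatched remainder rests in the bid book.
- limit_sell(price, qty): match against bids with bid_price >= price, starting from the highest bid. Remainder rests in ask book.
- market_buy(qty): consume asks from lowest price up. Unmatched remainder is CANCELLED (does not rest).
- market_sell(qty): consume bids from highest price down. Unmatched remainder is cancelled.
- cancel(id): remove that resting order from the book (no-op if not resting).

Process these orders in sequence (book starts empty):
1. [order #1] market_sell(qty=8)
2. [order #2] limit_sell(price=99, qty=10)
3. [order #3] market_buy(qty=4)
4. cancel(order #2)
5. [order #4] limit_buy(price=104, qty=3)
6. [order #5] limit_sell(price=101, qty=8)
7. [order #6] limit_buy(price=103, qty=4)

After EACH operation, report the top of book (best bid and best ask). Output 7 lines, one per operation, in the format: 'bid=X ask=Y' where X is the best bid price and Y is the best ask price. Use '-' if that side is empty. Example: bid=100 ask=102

Answer: bid=- ask=-
bid=- ask=99
bid=- ask=99
bid=- ask=-
bid=104 ask=-
bid=- ask=101
bid=- ask=101

Derivation:
After op 1 [order #1] market_sell(qty=8): fills=none; bids=[-] asks=[-]
After op 2 [order #2] limit_sell(price=99, qty=10): fills=none; bids=[-] asks=[#2:10@99]
After op 3 [order #3] market_buy(qty=4): fills=#3x#2:4@99; bids=[-] asks=[#2:6@99]
After op 4 cancel(order #2): fills=none; bids=[-] asks=[-]
After op 5 [order #4] limit_buy(price=104, qty=3): fills=none; bids=[#4:3@104] asks=[-]
After op 6 [order #5] limit_sell(price=101, qty=8): fills=#4x#5:3@104; bids=[-] asks=[#5:5@101]
After op 7 [order #6] limit_buy(price=103, qty=4): fills=#6x#5:4@101; bids=[-] asks=[#5:1@101]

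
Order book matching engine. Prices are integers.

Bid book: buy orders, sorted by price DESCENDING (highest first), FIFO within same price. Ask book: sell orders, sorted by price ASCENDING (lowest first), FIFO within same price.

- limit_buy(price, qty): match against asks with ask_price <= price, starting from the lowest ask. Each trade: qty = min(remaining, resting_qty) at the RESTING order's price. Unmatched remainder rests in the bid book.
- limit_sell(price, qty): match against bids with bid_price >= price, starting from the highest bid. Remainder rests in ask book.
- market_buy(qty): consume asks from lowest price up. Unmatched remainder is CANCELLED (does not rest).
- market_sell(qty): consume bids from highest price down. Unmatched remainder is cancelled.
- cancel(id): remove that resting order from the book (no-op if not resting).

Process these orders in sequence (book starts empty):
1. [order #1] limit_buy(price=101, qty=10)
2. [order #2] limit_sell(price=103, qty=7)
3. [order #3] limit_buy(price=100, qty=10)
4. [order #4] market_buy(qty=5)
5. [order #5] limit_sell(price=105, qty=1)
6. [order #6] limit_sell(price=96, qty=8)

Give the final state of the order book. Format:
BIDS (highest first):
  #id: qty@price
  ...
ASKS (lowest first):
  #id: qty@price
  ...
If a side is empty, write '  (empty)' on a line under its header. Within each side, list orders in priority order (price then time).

Answer: BIDS (highest first):
  #1: 2@101
  #3: 10@100
ASKS (lowest first):
  #2: 2@103
  #5: 1@105

Derivation:
After op 1 [order #1] limit_buy(price=101, qty=10): fills=none; bids=[#1:10@101] asks=[-]
After op 2 [order #2] limit_sell(price=103, qty=7): fills=none; bids=[#1:10@101] asks=[#2:7@103]
After op 3 [order #3] limit_buy(price=100, qty=10): fills=none; bids=[#1:10@101 #3:10@100] asks=[#2:7@103]
After op 4 [order #4] market_buy(qty=5): fills=#4x#2:5@103; bids=[#1:10@101 #3:10@100] asks=[#2:2@103]
After op 5 [order #5] limit_sell(price=105, qty=1): fills=none; bids=[#1:10@101 #3:10@100] asks=[#2:2@103 #5:1@105]
After op 6 [order #6] limit_sell(price=96, qty=8): fills=#1x#6:8@101; bids=[#1:2@101 #3:10@100] asks=[#2:2@103 #5:1@105]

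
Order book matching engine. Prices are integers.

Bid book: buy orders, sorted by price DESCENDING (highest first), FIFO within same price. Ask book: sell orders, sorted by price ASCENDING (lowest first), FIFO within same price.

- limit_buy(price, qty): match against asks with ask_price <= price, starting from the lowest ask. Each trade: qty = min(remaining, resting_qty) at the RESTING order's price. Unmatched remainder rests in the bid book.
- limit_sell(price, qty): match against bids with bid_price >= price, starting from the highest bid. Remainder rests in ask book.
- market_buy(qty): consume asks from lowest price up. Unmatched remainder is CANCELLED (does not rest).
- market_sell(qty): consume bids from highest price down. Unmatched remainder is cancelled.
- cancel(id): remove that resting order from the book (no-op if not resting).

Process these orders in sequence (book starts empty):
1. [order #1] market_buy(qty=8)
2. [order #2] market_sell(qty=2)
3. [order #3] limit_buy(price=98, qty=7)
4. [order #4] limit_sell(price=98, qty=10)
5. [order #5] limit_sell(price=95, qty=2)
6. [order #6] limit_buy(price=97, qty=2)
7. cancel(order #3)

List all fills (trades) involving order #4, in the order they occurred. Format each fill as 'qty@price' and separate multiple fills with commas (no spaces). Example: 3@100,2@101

Answer: 7@98

Derivation:
After op 1 [order #1] market_buy(qty=8): fills=none; bids=[-] asks=[-]
After op 2 [order #2] market_sell(qty=2): fills=none; bids=[-] asks=[-]
After op 3 [order #3] limit_buy(price=98, qty=7): fills=none; bids=[#3:7@98] asks=[-]
After op 4 [order #4] limit_sell(price=98, qty=10): fills=#3x#4:7@98; bids=[-] asks=[#4:3@98]
After op 5 [order #5] limit_sell(price=95, qty=2): fills=none; bids=[-] asks=[#5:2@95 #4:3@98]
After op 6 [order #6] limit_buy(price=97, qty=2): fills=#6x#5:2@95; bids=[-] asks=[#4:3@98]
After op 7 cancel(order #3): fills=none; bids=[-] asks=[#4:3@98]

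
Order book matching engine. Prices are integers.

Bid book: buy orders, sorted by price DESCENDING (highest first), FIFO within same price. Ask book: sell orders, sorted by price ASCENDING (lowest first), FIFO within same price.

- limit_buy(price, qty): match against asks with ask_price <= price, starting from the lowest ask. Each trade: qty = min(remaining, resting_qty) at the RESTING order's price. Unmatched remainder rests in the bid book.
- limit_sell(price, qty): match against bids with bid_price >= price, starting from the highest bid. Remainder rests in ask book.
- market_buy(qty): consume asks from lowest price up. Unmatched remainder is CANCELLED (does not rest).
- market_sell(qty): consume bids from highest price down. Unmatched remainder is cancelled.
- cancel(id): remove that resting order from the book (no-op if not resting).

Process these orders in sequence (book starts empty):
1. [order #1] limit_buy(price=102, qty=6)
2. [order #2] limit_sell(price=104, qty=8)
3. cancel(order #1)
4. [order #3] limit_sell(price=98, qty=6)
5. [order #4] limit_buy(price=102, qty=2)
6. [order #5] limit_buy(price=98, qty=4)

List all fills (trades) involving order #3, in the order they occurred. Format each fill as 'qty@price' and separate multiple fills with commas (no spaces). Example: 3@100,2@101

After op 1 [order #1] limit_buy(price=102, qty=6): fills=none; bids=[#1:6@102] asks=[-]
After op 2 [order #2] limit_sell(price=104, qty=8): fills=none; bids=[#1:6@102] asks=[#2:8@104]
After op 3 cancel(order #1): fills=none; bids=[-] asks=[#2:8@104]
After op 4 [order #3] limit_sell(price=98, qty=6): fills=none; bids=[-] asks=[#3:6@98 #2:8@104]
After op 5 [order #4] limit_buy(price=102, qty=2): fills=#4x#3:2@98; bids=[-] asks=[#3:4@98 #2:8@104]
After op 6 [order #5] limit_buy(price=98, qty=4): fills=#5x#3:4@98; bids=[-] asks=[#2:8@104]

Answer: 2@98,4@98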